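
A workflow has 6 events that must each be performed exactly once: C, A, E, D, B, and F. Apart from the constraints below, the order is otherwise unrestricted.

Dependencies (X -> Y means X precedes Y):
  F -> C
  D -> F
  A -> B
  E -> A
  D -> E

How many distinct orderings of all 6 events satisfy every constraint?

D is the only event with nothing required before it, so every ordering starts there.
Enumerating by repeatedly choosing an available event (one whose prerequisites are all placed) gives 10 distinct complete orderings.

10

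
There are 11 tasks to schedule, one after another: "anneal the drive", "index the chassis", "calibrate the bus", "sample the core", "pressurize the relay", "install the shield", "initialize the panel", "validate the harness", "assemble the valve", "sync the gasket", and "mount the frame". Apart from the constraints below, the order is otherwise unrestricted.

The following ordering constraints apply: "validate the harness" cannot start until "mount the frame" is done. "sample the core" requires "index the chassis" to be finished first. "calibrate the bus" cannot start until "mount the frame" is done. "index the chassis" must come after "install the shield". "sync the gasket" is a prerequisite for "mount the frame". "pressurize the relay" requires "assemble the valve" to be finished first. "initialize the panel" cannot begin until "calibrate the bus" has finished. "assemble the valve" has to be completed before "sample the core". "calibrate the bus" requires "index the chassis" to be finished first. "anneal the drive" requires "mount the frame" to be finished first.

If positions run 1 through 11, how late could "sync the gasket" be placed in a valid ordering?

Following every chain forward from "sync the gasket", the tasks that must come later are "anneal the drive", "calibrate the bus", "initialize the panel", "validate the harness", "mount the frame" — 5 of them.
With 5 mandatory successors out of 11 tasks total, the latest slot for "sync the gasket" is 11−5 = 6, and it's reachable by doing all non-successors before "sync the gasket".

6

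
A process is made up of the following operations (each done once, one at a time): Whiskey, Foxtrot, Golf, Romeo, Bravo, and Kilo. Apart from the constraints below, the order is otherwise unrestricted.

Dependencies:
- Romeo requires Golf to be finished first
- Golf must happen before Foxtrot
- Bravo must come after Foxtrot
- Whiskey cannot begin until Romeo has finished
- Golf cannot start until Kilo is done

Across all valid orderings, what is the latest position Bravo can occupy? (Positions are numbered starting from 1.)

6

Bravo has no required successors, so nothing stops it from going last (position 6).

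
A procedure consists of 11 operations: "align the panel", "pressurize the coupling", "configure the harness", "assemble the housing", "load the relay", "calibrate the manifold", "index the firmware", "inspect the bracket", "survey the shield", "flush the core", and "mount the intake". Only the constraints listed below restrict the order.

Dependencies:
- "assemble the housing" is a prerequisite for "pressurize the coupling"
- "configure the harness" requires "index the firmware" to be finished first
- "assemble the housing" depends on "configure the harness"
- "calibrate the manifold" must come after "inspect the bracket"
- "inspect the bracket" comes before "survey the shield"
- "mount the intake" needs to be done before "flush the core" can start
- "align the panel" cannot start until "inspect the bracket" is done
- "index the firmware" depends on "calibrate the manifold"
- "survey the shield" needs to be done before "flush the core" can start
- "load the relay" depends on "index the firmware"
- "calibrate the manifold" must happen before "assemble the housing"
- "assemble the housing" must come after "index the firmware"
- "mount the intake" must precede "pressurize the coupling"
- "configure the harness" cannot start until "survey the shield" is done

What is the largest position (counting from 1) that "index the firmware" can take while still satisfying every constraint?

Following every chain forward from "index the firmware", the operations that must come later are "pressurize the coupling", "configure the harness", "assemble the housing", "load the relay" — 4 of them.
So at least 4 operations follow "index the firmware", putting "index the firmware" no later than position 7. That position is achievable by scheduling everything else first.

7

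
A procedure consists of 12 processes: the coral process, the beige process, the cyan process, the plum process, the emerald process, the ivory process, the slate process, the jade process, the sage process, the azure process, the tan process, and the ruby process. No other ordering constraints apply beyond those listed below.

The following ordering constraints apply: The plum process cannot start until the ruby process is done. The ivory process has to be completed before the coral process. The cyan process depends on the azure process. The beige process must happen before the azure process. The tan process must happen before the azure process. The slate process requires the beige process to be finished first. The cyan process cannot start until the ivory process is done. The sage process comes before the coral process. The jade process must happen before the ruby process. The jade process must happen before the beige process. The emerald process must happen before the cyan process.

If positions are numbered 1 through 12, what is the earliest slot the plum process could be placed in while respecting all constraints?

3

Every process that must precede the plum process has to come before it. Tracing all chains that end at the plum process, those processes are: the jade process, the ruby process — 2 in total.
So at minimum 2 processes come before the plum process, putting the plum process no earlier than position 3. That position is achievable by scheduling exactly those predecessors first.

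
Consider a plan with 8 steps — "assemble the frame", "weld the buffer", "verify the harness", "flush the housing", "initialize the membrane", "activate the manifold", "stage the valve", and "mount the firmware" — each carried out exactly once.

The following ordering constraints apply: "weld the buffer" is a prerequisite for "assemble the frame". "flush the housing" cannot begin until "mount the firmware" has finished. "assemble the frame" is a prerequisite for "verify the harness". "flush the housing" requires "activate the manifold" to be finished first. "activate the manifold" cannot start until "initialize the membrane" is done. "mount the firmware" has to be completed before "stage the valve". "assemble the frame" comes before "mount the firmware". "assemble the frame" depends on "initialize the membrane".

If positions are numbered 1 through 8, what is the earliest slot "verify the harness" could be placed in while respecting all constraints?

4

Every step that must precede "verify the harness" has to come before it. Tracing all chains that end at "verify the harness", those steps are: "assemble the frame", "weld the buffer", "initialize the membrane" — 3 in total.
So at minimum 3 steps come before "verify the harness", putting "verify the harness" no earlier than position 4. That position is achievable by scheduling exactly those predecessors first.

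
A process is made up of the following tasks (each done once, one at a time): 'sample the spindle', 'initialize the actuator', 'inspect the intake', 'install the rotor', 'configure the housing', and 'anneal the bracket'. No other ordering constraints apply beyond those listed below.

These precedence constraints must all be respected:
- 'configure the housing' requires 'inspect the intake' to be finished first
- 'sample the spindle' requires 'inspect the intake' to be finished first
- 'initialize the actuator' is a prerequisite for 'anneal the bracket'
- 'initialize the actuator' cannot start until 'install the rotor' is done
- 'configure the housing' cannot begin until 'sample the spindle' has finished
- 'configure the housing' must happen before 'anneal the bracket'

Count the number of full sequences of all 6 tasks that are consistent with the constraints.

The tasks with no prerequisites are 'inspect the intake', 'install the rotor'; any of them can be placed first.
Counting all ways to extend the partial order to a total order gives 10.

10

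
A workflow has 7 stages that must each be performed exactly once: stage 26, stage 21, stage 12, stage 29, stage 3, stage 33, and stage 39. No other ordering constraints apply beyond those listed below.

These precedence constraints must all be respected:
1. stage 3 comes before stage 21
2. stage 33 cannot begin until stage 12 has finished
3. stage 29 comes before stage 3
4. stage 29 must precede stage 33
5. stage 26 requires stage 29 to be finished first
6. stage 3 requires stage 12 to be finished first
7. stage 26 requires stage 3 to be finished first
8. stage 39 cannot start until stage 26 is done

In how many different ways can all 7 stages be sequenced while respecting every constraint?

30

2 stages have no prerequisites (stage 12, stage 29), so any of them could come first.
Enumerating by repeatedly choosing an available stage (one whose prerequisites are all placed) gives 30 distinct complete orderings.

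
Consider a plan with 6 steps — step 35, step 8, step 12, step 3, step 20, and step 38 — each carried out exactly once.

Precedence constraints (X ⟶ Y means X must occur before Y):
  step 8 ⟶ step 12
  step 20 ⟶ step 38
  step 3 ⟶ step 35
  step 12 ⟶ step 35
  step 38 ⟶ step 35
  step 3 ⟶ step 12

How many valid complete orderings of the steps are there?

20

3 steps have no prerequisites (step 8, step 3, step 20), so any of them could come first.
Systematically extending each partial ordering one step at a time and counting, there are 20 complete orderings.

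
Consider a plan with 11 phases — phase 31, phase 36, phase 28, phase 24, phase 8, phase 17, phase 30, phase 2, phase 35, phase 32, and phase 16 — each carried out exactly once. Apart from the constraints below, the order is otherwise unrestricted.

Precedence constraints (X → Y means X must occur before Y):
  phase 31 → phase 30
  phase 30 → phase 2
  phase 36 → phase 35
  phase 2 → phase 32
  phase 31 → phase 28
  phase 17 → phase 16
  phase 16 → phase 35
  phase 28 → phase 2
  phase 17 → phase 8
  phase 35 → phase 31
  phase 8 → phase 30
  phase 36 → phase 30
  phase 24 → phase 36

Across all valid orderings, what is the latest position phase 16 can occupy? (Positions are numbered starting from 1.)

Following every chain forward from phase 16, the phases that must come later are phase 31, phase 28, phase 30, phase 2, phase 35, phase 32 — 6 of them.
With 6 mandatory successors out of 11 phases total, the latest slot for phase 16 is 11−6 = 5, and it's reachable by doing all non-successors before phase 16.

5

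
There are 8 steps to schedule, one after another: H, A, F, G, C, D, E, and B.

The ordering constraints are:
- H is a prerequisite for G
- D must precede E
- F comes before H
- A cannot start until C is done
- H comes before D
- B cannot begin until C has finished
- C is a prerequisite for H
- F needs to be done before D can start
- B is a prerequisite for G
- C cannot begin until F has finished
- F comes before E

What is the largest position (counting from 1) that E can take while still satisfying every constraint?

8

E has no required successors, so nothing stops it from going last (position 8).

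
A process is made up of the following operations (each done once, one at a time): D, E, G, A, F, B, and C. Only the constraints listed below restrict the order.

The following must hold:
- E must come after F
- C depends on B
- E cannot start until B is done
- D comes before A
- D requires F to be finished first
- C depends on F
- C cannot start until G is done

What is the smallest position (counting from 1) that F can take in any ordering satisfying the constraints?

No constraint forces any other operation before F, so it can be placed first.

1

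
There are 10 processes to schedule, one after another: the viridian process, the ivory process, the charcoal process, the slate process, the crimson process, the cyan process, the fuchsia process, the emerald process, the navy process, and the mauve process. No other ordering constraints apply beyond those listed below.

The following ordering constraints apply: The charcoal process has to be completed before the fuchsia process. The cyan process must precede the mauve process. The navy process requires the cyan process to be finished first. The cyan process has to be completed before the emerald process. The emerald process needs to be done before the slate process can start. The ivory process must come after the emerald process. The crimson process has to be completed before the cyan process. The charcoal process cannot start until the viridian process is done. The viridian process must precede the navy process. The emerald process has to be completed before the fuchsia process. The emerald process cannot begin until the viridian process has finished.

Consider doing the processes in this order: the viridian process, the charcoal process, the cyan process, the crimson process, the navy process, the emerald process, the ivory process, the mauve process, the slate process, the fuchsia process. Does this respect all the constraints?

The sequence places the cyan process ahead of the crimson process.
Since the crimson process is required before the cyan process, the ordering is invalid.

No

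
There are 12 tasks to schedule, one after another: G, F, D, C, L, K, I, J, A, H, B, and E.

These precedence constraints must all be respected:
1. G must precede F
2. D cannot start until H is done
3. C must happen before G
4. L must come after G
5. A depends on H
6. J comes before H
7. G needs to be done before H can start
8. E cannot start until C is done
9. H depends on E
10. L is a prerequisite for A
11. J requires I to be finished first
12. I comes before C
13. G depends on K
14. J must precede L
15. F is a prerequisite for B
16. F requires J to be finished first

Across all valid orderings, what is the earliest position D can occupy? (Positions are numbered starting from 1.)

Working backwards through the constraints from D, its full set of required predecessors is G, C, K, I, J, H, E — 7 of them.
With 7 mandatory predecessors, the earliest D can sit is position 7+1 = 8, and placing just those 7 first achieves it.

8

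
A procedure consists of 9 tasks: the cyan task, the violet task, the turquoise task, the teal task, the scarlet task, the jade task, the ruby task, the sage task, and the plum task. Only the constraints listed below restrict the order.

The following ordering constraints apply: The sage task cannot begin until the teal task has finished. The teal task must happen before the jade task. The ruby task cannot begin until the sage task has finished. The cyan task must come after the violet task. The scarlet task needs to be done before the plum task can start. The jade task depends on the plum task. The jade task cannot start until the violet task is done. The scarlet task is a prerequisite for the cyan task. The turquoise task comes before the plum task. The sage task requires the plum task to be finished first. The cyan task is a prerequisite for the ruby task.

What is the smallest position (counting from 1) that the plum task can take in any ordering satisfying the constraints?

3

Working backwards through the constraints from the plum task, its full set of required predecessors is the turquoise task, the scarlet task — 2 of them.
With 2 mandatory predecessors, the earliest the plum task can sit is position 2+1 = 3, and placing just those 2 first achieves it.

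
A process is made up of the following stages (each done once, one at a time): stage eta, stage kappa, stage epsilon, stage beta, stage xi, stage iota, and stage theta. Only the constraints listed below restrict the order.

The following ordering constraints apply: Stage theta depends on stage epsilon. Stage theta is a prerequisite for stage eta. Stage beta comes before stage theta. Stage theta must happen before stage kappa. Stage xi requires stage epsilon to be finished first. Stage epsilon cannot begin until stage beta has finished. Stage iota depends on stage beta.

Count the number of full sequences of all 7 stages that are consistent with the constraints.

48

Only stage beta has no prerequisites, so it must go first.
Enumerating by repeatedly choosing an available stage (one whose prerequisites are all placed) gives 48 distinct complete orderings.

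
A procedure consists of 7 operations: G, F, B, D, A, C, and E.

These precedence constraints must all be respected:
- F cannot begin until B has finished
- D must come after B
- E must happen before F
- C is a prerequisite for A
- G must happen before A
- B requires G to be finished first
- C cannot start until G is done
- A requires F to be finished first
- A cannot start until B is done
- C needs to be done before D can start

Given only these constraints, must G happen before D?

Yes

Chaining the stated constraints: G → B → D.
Hence G necessarily comes before D.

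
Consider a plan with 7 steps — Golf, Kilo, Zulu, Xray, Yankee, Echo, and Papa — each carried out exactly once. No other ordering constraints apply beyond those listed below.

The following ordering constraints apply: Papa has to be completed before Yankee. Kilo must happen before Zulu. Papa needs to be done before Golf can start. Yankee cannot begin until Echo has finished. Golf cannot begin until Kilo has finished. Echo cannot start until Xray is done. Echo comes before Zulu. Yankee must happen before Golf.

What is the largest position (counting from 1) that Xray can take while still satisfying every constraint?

3

Following every chain forward from Xray, the steps that must come later are Golf, Zulu, Yankee, Echo — 4 of them.
With 4 mandatory successors out of 7 steps total, the latest slot for Xray is 7−4 = 3, and it's reachable by doing all non-successors before Xray.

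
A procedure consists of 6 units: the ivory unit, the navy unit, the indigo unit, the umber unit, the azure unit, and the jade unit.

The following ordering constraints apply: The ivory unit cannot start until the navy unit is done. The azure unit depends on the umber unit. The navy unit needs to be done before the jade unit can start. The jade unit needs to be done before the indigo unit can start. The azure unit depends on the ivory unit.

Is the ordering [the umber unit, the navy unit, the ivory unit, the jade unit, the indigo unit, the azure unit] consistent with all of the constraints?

Yes

Checking each listed constraint against this order: for instance, the umber unit is in position 1 and the azure unit in position 6, so that constraint holds — and the remaining constraints check out the same way.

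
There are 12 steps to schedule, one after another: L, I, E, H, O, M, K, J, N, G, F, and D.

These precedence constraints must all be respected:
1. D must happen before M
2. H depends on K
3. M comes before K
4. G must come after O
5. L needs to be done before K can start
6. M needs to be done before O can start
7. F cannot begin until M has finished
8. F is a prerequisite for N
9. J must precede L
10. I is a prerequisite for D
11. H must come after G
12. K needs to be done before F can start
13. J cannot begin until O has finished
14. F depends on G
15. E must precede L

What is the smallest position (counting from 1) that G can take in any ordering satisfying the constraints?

Working backwards through the constraints from G, its full set of required predecessors is I, O, M, D — 4 of them.
With 4 mandatory predecessors, the earliest G can sit is position 4+1 = 5, and placing just those 4 first achieves it.

5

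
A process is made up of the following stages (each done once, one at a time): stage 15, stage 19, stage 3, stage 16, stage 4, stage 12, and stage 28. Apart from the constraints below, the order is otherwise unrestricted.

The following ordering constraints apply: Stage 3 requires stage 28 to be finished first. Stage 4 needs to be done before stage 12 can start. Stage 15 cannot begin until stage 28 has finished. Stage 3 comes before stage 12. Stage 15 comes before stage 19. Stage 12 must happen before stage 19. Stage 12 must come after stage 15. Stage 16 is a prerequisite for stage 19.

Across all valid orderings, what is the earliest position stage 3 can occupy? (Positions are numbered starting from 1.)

Working backwards through the constraints from stage 3, its only required predecessor is stage 28.
So at minimum 1 stage comes before stage 3, putting stage 3 no earlier than position 2. That position is achievable by scheduling exactly that predecessor first.

2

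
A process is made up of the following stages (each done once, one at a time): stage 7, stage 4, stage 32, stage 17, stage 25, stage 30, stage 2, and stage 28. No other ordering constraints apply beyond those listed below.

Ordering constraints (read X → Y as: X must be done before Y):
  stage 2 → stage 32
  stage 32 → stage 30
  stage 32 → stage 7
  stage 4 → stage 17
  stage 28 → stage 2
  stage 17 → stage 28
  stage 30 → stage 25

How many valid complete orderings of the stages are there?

Only stage 4 has no prerequisites, so it must go first.
Counting all ways to extend the partial order to a total order gives 3.

3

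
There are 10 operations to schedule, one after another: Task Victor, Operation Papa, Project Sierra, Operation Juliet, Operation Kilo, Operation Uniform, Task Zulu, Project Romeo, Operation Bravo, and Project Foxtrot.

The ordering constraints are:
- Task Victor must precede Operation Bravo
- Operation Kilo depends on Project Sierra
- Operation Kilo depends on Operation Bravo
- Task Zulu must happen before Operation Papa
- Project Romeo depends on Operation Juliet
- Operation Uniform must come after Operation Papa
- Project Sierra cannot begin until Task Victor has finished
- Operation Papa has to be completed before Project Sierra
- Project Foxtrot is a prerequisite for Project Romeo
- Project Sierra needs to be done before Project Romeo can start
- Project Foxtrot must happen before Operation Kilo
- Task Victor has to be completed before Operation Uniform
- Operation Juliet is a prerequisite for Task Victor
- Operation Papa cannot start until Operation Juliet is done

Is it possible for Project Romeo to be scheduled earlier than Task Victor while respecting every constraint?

No

Following Task Victor → Project Sierra → Project Romeo, Task Victor must precede Project Romeo in every valid ordering.
So no valid ordering can have Project Romeo before Task Victor.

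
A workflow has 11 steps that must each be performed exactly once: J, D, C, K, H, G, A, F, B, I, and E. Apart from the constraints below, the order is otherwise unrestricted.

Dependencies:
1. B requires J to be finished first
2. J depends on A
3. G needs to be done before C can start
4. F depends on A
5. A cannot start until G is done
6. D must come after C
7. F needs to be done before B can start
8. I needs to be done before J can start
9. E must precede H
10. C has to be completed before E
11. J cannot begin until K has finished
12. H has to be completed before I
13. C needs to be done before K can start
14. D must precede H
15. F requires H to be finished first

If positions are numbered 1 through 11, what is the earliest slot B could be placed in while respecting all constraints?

11

The steps that are forced before B, directly or transitively, are J, D, C, K, H, G, A, F, I, E. That's 10 steps.
So at minimum 10 steps come before B, putting B no earlier than position 11. That position is achievable by scheduling exactly those predecessors first.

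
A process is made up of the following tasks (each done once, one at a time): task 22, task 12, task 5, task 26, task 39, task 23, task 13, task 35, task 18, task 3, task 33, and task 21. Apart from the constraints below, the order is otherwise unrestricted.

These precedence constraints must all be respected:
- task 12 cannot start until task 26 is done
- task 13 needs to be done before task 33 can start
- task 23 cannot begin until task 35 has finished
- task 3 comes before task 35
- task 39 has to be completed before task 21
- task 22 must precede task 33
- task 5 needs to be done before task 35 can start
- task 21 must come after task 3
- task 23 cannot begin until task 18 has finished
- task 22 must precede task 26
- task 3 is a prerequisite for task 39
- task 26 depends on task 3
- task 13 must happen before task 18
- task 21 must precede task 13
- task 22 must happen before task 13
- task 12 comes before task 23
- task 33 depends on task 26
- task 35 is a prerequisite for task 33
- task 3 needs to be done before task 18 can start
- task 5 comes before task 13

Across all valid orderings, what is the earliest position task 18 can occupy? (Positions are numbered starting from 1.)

7

Every task that must precede task 18 has to come before it. Tracing all chains that end at task 18, those tasks are: task 22, task 5, task 39, task 13, task 3, task 21 — 6 in total.
So at minimum 6 tasks come before task 18, putting task 18 no earlier than position 7. That position is achievable by scheduling exactly those predecessors first.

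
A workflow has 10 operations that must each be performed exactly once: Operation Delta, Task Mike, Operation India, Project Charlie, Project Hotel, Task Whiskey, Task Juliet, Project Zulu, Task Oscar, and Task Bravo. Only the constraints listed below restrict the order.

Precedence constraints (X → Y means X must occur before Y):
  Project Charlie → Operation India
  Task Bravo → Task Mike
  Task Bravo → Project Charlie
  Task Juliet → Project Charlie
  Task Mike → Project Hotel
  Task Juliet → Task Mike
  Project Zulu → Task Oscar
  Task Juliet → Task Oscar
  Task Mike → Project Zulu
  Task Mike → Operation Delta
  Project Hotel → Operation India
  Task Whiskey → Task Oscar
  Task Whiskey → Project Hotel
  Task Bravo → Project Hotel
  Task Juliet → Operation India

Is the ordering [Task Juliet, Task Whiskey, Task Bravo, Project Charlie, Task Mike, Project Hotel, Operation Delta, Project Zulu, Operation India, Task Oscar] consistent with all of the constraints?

Going through the constraints one by one, each required predecessor appears earlier in the sequence than its dependent — e.g. Task Juliet (position 1) is before Task Oscar (position 10), as required.

Yes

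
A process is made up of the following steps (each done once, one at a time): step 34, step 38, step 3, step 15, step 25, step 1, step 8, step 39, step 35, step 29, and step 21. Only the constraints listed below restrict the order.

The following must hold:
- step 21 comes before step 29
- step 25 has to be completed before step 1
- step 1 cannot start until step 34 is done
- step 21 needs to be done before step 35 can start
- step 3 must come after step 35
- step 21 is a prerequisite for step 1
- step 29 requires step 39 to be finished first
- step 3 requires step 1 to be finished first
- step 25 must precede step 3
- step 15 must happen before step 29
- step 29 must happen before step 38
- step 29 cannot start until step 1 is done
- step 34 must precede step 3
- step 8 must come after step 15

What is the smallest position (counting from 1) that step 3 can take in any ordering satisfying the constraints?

6

The steps that are forced before step 3, directly or transitively, are step 34, step 25, step 1, step 35, step 21. That's 5 steps.
So at minimum 5 steps come before step 3, putting step 3 no earlier than position 6. That position is achievable by scheduling exactly those predecessors first.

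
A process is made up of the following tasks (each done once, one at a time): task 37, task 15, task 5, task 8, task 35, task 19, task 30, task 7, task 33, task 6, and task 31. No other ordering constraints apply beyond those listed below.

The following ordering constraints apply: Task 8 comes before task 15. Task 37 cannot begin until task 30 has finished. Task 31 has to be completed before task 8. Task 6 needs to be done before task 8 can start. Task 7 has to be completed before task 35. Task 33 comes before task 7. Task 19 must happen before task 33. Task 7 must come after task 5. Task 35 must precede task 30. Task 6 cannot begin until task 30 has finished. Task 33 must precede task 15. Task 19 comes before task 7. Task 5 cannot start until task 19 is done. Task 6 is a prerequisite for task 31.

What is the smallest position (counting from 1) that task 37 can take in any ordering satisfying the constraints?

7

Every task that must precede task 37 has to come before it. Tracing all chains that end at task 37, those tasks are: task 5, task 35, task 19, task 30, task 7, task 33 — 6 in total.
So at minimum 6 tasks come before task 37, putting task 37 no earlier than position 7. That position is achievable by scheduling exactly those predecessors first.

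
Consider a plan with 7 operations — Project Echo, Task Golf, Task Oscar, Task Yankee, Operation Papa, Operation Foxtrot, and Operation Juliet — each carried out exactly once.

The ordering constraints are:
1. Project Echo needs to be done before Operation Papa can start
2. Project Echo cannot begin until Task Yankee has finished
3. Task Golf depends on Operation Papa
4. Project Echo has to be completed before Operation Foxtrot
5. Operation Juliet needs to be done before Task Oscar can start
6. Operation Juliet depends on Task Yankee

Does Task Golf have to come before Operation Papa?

In fact the dependencies run the other way: Operation Papa → Task Golf.
So Task Golf never precedes Operation Papa.

No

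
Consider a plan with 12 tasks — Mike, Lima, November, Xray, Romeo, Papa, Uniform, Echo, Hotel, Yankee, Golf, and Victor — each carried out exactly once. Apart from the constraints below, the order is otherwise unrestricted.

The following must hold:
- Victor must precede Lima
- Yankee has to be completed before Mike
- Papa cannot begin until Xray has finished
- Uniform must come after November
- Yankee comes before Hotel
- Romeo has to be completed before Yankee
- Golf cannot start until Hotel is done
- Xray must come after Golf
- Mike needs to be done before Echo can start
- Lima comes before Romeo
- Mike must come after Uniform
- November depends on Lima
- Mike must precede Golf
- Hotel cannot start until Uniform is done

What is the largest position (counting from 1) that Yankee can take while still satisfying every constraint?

6

The tasks that are forced after Yankee, directly or by a chain of constraints, are Mike, Xray, Papa, Echo, Hotel, Golf. That's 6 tasks.
So at least 6 tasks follow Yankee, putting Yankee no later than position 6. That position is achievable by scheduling everything else first.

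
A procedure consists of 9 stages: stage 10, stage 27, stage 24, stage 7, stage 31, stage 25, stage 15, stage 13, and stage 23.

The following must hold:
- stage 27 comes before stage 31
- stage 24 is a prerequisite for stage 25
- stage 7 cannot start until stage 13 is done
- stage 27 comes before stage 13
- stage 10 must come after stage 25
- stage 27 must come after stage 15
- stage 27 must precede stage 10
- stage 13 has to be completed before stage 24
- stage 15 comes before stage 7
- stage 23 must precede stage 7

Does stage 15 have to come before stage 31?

Yes

Following the dependencies: stage 15 → stage 27 → stage 31.
So stage 15 must precede stage 31 in any valid ordering.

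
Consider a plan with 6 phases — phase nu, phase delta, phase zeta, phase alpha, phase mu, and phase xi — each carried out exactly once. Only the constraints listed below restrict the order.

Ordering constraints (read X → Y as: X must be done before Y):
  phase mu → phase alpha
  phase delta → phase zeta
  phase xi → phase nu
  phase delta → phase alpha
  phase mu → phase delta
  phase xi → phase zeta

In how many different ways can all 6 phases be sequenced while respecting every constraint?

2 phases have no prerequisites (phase mu, phase xi), so any of them could come first.
Counting all ways to extend the partial order to a total order gives 26.

26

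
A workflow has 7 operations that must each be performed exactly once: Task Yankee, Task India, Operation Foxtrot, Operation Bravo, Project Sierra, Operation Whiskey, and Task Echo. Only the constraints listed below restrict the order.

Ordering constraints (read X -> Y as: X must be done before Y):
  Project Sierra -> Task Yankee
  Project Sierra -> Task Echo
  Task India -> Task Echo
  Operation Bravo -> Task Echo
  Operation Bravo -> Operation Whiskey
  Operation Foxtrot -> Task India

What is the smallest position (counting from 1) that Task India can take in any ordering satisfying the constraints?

Working backwards through the constraints from Task India, its only required predecessor is Operation Foxtrot.
So at minimum 1 operation comes before Task India, putting Task India no earlier than position 2. That position is achievable by scheduling exactly that predecessor first.

2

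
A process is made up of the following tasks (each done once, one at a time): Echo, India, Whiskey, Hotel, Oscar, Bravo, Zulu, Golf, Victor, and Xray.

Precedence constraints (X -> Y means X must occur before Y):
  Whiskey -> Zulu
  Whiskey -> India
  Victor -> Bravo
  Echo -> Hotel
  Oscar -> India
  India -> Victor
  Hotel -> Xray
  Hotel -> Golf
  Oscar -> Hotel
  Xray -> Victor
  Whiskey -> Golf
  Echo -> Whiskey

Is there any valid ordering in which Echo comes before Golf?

Yes

Every valid ordering already has Echo before Golf (the constraints require it), so in particular at least one does.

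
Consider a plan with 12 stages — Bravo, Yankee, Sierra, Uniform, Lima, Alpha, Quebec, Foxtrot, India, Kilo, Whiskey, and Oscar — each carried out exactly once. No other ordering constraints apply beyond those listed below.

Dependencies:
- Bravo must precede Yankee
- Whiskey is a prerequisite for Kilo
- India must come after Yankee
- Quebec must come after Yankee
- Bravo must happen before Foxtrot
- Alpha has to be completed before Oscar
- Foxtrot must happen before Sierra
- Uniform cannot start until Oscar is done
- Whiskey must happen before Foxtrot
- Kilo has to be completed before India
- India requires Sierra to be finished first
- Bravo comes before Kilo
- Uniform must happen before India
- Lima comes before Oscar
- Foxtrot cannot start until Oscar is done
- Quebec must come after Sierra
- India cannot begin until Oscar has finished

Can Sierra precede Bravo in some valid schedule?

Following Bravo → Foxtrot → Sierra, Bravo must precede Sierra in every valid ordering.
So no valid ordering can have Sierra before Bravo.

No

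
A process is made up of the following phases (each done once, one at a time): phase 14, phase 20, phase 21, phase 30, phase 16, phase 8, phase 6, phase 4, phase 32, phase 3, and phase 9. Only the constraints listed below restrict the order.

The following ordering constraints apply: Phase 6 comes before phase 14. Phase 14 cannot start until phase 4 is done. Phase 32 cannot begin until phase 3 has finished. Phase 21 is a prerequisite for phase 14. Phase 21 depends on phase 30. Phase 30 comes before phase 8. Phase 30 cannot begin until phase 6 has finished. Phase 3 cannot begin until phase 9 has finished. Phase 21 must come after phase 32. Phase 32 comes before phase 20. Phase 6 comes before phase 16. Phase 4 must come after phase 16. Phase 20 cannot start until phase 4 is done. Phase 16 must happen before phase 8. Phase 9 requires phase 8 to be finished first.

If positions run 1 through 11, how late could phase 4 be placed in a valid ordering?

9

The phases that are forced after phase 4, directly or by a chain of constraints, are phase 14, phase 20. That's 2 phases.
With 2 mandatory successors out of 11 phases total, the latest slot for phase 4 is 11−2 = 9, and it's reachable by doing all non-successors before phase 4.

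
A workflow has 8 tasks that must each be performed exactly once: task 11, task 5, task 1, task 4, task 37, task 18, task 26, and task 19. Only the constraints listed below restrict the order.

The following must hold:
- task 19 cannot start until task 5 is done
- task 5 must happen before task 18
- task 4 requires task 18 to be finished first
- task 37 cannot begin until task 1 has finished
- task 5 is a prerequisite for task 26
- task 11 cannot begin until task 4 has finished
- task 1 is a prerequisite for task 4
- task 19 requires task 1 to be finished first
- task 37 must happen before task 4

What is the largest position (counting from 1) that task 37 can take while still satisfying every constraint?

Following every chain forward from task 37, the tasks that must come later are task 11, task 4 — 2 of them.
With 2 mandatory successors out of 8 tasks total, the latest slot for task 37 is 8−2 = 6, and it's reachable by doing all non-successors before task 37.

6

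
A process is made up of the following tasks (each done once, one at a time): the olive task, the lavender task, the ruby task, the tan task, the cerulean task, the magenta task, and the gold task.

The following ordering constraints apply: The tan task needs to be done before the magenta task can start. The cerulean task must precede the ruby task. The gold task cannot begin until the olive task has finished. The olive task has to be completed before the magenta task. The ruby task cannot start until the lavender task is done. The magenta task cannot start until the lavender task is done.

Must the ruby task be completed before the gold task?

No

Nothing in the constraints links the ruby task and the gold task; they are unordered relative to each other.
So the ruby task can come before the gold task or after — it is not forced.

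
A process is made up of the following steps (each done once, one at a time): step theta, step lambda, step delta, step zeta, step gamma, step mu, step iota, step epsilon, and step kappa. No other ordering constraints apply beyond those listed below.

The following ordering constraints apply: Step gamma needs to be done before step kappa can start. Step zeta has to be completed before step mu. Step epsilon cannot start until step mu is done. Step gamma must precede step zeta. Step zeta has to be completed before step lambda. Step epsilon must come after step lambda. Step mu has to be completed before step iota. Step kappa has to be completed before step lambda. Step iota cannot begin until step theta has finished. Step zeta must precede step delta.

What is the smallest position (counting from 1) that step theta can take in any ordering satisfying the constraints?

No constraint forces any other step before step theta, so it can be placed first.

1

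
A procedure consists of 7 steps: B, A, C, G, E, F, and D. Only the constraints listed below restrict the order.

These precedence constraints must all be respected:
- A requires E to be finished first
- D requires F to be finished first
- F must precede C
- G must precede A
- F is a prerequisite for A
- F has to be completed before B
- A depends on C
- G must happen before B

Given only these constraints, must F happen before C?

Chaining the stated constraints: F → C.
That forces F before C in every valid schedule.

Yes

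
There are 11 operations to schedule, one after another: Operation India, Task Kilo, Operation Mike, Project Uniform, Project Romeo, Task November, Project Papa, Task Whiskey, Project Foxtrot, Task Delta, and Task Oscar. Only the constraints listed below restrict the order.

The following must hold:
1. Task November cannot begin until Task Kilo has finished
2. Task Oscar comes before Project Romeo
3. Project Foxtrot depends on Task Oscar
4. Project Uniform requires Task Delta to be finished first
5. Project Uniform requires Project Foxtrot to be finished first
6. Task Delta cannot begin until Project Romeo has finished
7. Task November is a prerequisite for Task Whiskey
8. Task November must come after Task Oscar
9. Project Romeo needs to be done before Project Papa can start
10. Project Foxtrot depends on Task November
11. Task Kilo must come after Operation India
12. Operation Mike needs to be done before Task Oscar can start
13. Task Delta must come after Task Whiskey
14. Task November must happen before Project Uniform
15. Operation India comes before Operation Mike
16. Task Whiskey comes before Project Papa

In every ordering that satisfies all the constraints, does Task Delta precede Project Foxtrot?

Task Delta and Project Foxtrot are not related by any chain of constraints.
So Task Delta can come before Project Foxtrot or after — it is not forced.

No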